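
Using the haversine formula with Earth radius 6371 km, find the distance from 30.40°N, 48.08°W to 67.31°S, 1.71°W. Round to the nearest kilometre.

11534 km

Δλ = -1.71 − -48.08 = 46.37°.
Δφ = -67.31 − 30.40 = -97.71°.
a = sin²(Δφ/2) + cos φ₁ · cos φ₂ · sin²(Δλ/2) = 0.618650.
c = 2·atan2(√a, √(1−a)) = 1.81038 rad → d = 6371·c ≈ 11533.94 km.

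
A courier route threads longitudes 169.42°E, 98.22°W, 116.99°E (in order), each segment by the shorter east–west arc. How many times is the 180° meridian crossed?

2

Leg 1: +169.42° → -98.22°, shortest Δλ = 92.36° (east) — crosses 180°.
Leg 2: -98.22° → +116.99°, shortest Δλ = -144.79° (west) — crosses 180°.
Total crossings: 2.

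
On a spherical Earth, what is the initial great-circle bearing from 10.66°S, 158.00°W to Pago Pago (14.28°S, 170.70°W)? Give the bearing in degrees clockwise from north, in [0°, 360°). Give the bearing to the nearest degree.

Δλ = -170.70 − -158.00 = -12.70°.
θ = atan2( sin Δλ · cos φ₂ , cos φ₁ · sin φ₂ − sin φ₁ · cos φ₂ · cos Δλ )
  = atan2(-0.21305, -0.06752) = -107.585° → normalised to [0°, 360°): 252.415°.

252°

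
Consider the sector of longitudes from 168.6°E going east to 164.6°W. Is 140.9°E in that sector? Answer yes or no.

Band width going east from +168.6° to -164.6°: ((-164.6 − 168.6) mod 360) = 26.8°.
Offset of +140.9° east of the west edge: ((140.9 − 168.6) mod 360) = 332.3°.
332.3° > 26.8° ⇒ outside.

No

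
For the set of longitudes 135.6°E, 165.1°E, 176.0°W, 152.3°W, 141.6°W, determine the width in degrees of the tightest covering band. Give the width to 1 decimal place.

82.8°

Sort the longitudes: -176.0°, -152.3°, -141.6°, +135.6°, +165.1°.
Eastward gaps between consecutive values (wrapping around): 23.7°, 10.7°, 277.2°, 29.5°, 18.9°.
Largest gap = 277.2° ⇒ minimal covering band is its complement: 360° − 277.2° = 82.8°.
Band runs from +135.6° eastward to -141.6°, crossing the antimeridian.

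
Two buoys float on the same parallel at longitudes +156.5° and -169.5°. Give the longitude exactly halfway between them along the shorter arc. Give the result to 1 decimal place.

+173.5°

Signed shortest Δλ from +156.5° to -169.5° is +34.0°.
Midpoint longitude = +156.5° + (+34.0°)/2 = +156.5° + 17.0° = +173.5°.
(The naïve average (+156.5 + -169.5)/2 = -6.5° is on the wrong side of the globe.)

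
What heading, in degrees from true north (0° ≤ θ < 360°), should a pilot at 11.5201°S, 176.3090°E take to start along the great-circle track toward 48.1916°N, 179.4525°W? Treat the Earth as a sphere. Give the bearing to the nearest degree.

Δλ = -179.4525 − 176.3090 = -355.7615°; wrapped into (−180°, 180°]: 4.2385°.
θ = atan2( sin Δλ · cos φ₂ , cos φ₁ · sin φ₂ − sin φ₁ · cos φ₂ · cos Δλ )
  = atan2(0.04927, 0.86313) = 3.267° → normalised to [0°, 360°): 3.267°.

3°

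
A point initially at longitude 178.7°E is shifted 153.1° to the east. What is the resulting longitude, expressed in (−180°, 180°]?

28.2°W

Start at +178.7°; shift +153.1° → +331.8°.
+331.8° lies outside (−180°, 180°]; subtract 360° → -28.2°.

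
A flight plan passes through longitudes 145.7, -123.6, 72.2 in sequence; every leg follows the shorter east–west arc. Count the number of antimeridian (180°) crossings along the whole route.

Leg 1: +145.7° → -123.6°, shortest Δλ = 90.7° (east) — crosses 180°.
Leg 2: -123.6° → +72.2°, shortest Δλ = -164.2° (west) — crosses 180°.
Total crossings: 2.

2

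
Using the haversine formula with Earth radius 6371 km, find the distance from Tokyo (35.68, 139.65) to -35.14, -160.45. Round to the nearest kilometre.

Δλ = -160.45 − 139.65 = -300.10°; wrapped into (−180°, 180°]: 59.90°.
Δφ = -35.14 − 35.68 = -70.82°.
a = sin²(Δφ/2) + cos φ₁ · cos φ₂ · sin²(Δλ/2) = 0.501291.
c = 2·atan2(√a, √(1−a)) = 1.57338 rad → d = 6371·c ≈ 10024.00 km.

10024 km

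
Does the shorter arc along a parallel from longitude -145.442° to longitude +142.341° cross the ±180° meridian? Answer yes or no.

Yes

Naïve |142.341 − -145.442| = 287.783° > 180°, so the shorter arc goes the other way round — across 180°.
Signed shortest Δλ = ((142.341 − -145.442 + 180) mod 360) − 180 = -72.217°.
Going west by 72.217° from -145.442° passes through 180° before reaching +142.341°.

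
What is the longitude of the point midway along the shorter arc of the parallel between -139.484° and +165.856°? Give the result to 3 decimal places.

Signed shortest Δλ from -139.484° to +165.856° is -54.660°.
Midpoint longitude = -139.484° + (-54.660°)/2 = -139.484° − 27.330° = -166.814°.
(The naïve average (-139.484 + +165.856)/2 = 13.186° is on the wrong side of the globe.)

-166.814°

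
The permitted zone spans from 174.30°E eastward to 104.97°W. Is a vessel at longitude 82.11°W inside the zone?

Band width going east from +174.30° to -104.97°: ((-104.97 − 174.30) mod 360) = 80.73°.
Offset of -82.11° east of the west edge: ((-82.11 − 174.30) mod 360) = 103.59°.
103.59° > 80.73° ⇒ outside.

No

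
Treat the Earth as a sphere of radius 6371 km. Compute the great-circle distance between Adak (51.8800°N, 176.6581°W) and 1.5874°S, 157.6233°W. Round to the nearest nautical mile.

Δλ = -157.6233 − -176.6581 = 19.0348°.
Δφ = -1.5874 − 51.8800 = -53.4674°.
a = sin²(Δφ/2) + cos φ₁ · cos φ₂ · sin²(Δλ/2) = 0.219231.
c = 2·atan2(√a, √(1−a)) = 0.97455 rad → d = 6371·c ≈ 6208.87 km ≈ 3352.52 nmi.

3353 nmi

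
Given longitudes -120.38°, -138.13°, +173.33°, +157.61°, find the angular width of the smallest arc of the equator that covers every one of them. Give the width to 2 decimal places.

Sort the longitudes: -138.13°, -120.38°, +157.61°, +173.33°.
Eastward gaps between consecutive values (wrapping around): 17.75°, 277.99°, 15.72°, 48.54°.
Largest gap = 277.99° ⇒ minimal covering band is its complement: 360° − 277.99° = 82.01°.
Band runs from +157.61° eastward to -120.38°, crossing the antimeridian.

82.01°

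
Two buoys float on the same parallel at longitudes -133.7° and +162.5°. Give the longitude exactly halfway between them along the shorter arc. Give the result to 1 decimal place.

Signed shortest Δλ from -133.7° to +162.5° is -63.8°.
Midpoint longitude = -133.7° + (-63.8°)/2 = -133.7° − 31.9° = -165.6°.
(The naïve average (-133.7 + +162.5)/2 = 14.4° is on the wrong side of the globe.)

-165.6°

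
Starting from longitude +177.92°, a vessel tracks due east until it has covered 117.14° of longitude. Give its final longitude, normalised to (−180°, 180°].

Start at +177.92°; shift +117.14° → +295.06°.
+295.06° lies outside (−180°, 180°]; subtract 360° → -64.94°.

-64.94°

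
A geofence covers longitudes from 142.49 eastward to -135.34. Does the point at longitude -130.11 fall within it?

No

Band width going east from +142.49° to -135.34°: ((-135.34 − 142.49) mod 360) = 82.17°.
Offset of -130.11° east of the west edge: ((-130.11 − 142.49) mod 360) = 87.40°.
87.40° > 82.17° ⇒ outside.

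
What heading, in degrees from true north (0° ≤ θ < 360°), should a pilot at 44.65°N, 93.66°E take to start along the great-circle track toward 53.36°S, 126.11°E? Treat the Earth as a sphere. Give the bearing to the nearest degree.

161°

Δλ = 126.11 − 93.66 = 32.45°.
θ = atan2( sin Δλ · cos φ₂ , cos φ₁ · sin φ₂ − sin φ₁ · cos φ₂ · cos Δλ )
  = atan2(0.32021, -0.92476) = 160.901° → normalised to [0°, 360°): 160.901°.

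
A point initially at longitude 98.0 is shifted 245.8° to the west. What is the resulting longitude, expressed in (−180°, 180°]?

-147.8°

Start at +98.0°; shift −245.8° → -147.8°.
-147.8° already lies in (−180°, 180°].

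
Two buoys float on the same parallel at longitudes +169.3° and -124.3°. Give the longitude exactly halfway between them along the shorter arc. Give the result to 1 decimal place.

Signed shortest Δλ from +169.3° to -124.3° is +66.4°.
Midpoint longitude = +169.3° + (+66.4°)/2 = +169.3° + 33.2° = +202.5°.
Normalise into (−180°, 180°]: -157.5°.
(The naïve average (+169.3 + -124.3)/2 = 22.5° is on the wrong side of the globe.)

-157.5°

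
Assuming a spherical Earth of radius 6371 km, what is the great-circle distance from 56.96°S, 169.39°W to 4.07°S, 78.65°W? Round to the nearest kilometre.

9673 km

Δλ = -78.65 − -169.39 = 90.74°.
Δφ = -4.07 − -56.96 = 52.89°.
a = sin²(Δφ/2) + cos φ₁ · cos φ₂ · sin²(Δλ/2) = 0.473763.
c = 2·atan2(√a, √(1−a)) = 1.51830 rad → d = 6371·c ≈ 9673.08 km.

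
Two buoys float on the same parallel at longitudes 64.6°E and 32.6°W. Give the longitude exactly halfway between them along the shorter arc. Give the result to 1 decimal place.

16.0°E

Signed shortest Δλ from +64.6° to -32.6° is -97.2°.
Midpoint longitude = +64.6° + (-97.2°)/2 = +64.6° − 48.6° = +16.0°.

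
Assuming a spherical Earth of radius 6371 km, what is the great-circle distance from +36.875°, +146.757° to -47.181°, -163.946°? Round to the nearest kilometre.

10553 km

Δλ = -163.946 − 146.757 = -310.703°; wrapped into (−180°, 180°]: 49.297°.
Δφ = -47.181 − 36.875 = -84.056°.
a = sin²(Δφ/2) + cos φ₁ · cos φ₂ · sin²(Δλ/2) = 0.542790.
c = 2·atan2(√a, √(1−a)) = 1.65648 rad → d = 6371·c ≈ 10553.44 km.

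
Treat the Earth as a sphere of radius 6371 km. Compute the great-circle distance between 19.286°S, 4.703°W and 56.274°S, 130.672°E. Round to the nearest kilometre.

Δλ = 130.672 − -4.703 = 135.375°.
Δφ = -56.274 − -19.286 = -36.988°.
a = sin²(Δφ/2) + cos φ₁ · cos φ₂ · sin²(Δλ/2) = 0.549144.
c = 2·atan2(√a, √(1−a)) = 1.66924 rad → d = 6371·c ≈ 10634.75 km.

10635 km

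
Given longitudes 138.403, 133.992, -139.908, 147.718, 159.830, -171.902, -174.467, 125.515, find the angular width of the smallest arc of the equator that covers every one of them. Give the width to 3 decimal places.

Sort the longitudes: -174.467°, -171.902°, -139.908°, +125.515°, +133.992°, +138.403°, +147.718°, +159.830°.
Eastward gaps between consecutive values (wrapping around): 2.565°, 31.994°, 265.423°, 8.477°, 4.411°, 9.315°, 12.112°, 25.703°.
Largest gap = 265.423° ⇒ minimal covering band is its complement: 360° − 265.423° = 94.577°.
Band runs from +125.515° eastward to -139.908°, crossing the antimeridian.

94.577°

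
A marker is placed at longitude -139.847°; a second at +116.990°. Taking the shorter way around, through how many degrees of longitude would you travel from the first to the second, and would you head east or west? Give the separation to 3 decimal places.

103.163° west

Raw difference: 116.990 − -139.847 = 256.837°.
Normalise into (−180°, 180°]: 256.837° − 360° = -103.163°.
Negative ⇒ the second point lies to the west; separation 103.163°.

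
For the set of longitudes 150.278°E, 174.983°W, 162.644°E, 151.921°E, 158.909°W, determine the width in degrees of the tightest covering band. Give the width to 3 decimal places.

Sort the longitudes: -174.983°, -158.909°, +150.278°, +151.921°, +162.644°.
Eastward gaps between consecutive values (wrapping around): 16.074°, 309.187°, 1.643°, 10.723°, 22.373°.
Largest gap = 309.187° ⇒ minimal covering band is its complement: 360° − 309.187° = 50.813°.
Band runs from +150.278° eastward to -158.909°, crossing the antimeridian.

50.813°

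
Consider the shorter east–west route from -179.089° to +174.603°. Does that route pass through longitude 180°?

Yes

Naïve |174.603 − -179.089| = 353.692° > 180°, so the shorter arc goes the other way round — across 180°.
Signed shortest Δλ = ((174.603 − -179.089 + 180) mod 360) − 180 = -6.308°.
Going west by 6.308° from -179.089° passes through 180° before reaching +174.603°.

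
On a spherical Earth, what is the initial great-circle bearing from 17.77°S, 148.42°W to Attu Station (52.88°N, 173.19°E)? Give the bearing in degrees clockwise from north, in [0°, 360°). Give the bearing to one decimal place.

Δλ = 173.19 − -148.42 = 321.61°; wrapped into (−180°, 180°]: -38.39°.
θ = atan2( sin Δλ · cos φ₂ , cos φ₁ · sin φ₂ − sin φ₁ · cos φ₂ · cos Δλ )
  = atan2(-0.37477, 0.90369) = -22.524° → normalised to [0°, 360°): 337.476°.

337.5°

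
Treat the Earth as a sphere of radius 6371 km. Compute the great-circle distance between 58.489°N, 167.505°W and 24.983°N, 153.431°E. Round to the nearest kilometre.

Δλ = 153.431 − -167.505 = 320.936°; wrapped into (−180°, 180°]: -39.064°.
Δφ = 24.983 − 58.489 = -33.506°.
a = sin²(Δφ/2) + cos φ₁ · cos φ₂ · sin²(Δλ/2) = 0.136042.
c = 2·atan2(√a, √(1−a)) = 0.75552 rad → d = 6371·c ≈ 4813.41 km.

4813 km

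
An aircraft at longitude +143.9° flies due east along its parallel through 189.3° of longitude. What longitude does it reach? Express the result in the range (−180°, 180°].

Start at +143.9°; shift +189.3° → +333.2°.
+333.2° lies outside (−180°, 180°]; subtract 360° → -26.8°.

-26.8°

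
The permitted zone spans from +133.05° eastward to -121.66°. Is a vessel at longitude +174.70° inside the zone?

Yes

Band width going east from +133.05° to -121.66°: ((-121.66 − 133.05) mod 360) = 105.29°.
Offset of +174.70° east of the west edge: ((174.70 − 133.05) mod 360) = 41.65°.
41.65° ≤ 105.29° ⇒ inside.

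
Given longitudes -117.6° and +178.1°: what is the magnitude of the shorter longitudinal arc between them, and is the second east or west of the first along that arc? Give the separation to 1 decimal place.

Raw difference: 178.1 − -117.6 = 295.7°.
Normalise into (−180°, 180°]: 295.7° − 360° = -64.3°.
Negative ⇒ the second point lies to the west; separation 64.3°.

64.3° west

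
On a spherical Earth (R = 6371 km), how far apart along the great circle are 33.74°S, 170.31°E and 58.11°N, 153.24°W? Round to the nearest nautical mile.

5811 nmi

Δλ = -153.24 − 170.31 = -323.55°; wrapped into (−180°, 180°]: 36.45°.
Δφ = 58.11 − -33.74 = 91.85°.
a = sin²(Δφ/2) + cos φ₁ · cos φ₂ · sin²(Δλ/2) = 0.559111.
c = 2·atan2(√a, √(1−a)) = 1.68930 rad → d = 6371·c ≈ 10762.50 km ≈ 5811.29 nmi.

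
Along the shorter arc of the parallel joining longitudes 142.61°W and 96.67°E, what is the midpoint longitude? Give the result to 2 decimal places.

Signed shortest Δλ from -142.61° to +96.67° is -120.72°.
Midpoint longitude = -142.61° + (-120.72°)/2 = -142.61° − 60.36° = -202.97°.
Normalise into (−180°, 180°]: +157.03°.
(The naïve average (-142.61 + +96.67)/2 = -22.97° is on the wrong side of the globe.)

157.03°E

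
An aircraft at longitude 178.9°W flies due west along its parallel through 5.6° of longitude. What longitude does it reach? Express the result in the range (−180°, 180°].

Start at -178.9°; shift −5.6° → -184.5°.
-184.5° lies outside (−180°, 180°]; add 360° → +175.5°.

175.5°E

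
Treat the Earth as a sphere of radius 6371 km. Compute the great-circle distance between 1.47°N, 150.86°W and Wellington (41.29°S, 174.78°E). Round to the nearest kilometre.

Δλ = 174.78 − -150.86 = 325.64°; wrapped into (−180°, 180°]: -34.36°.
Δφ = -41.29 − 1.47 = -42.76°.
a = sin²(Δφ/2) + cos φ₁ · cos φ₂ · sin²(Δλ/2) = 0.198431.
c = 2·atan2(√a, √(1−a)) = 0.92337 rad → d = 6371·c ≈ 5882.78 km.

5883 km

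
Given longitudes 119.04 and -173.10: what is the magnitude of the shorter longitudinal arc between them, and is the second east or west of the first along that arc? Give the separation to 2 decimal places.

Raw difference: -173.10 − 119.04 = -292.14°.
Normalise into (−180°, 180°]: -292.14° + 360° = 67.86°.
Positive ⇒ the second point lies to the east; separation 67.86°.

67.86° east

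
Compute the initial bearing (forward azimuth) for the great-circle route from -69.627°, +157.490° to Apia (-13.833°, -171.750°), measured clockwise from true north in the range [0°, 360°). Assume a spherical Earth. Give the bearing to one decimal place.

35.4°

Δλ = -171.750 − 157.490 = -329.240°; wrapped into (−180°, 180°]: 30.760°.
θ = atan2( sin Δλ · cos φ₂ , cos φ₁ · sin φ₂ − sin φ₁ · cos φ₂ · cos Δλ )
  = atan2(0.49661, 0.69896) = 35.394° → normalised to [0°, 360°): 35.394°.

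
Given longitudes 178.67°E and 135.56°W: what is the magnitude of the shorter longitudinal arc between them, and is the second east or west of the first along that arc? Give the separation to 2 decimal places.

Raw difference: -135.56 − 178.67 = -314.23°.
Normalise into (−180°, 180°]: -314.23° + 360° = 45.77°.
Positive ⇒ the second point lies to the east; separation 45.77°.

45.77° east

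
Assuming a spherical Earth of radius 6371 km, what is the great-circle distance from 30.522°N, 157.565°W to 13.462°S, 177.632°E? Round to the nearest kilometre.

Δλ = 177.632 − -157.565 = 335.197°; wrapped into (−180°, 180°]: -24.803°.
Δφ = -13.462 − 30.522 = -43.984°.
a = sin²(Δφ/2) + cos φ₁ · cos φ₂ · sin²(Δλ/2) = 0.178873.
c = 2·atan2(√a, √(1−a)) = 0.87336 rad → d = 6371·c ≈ 5564.18 km.

5564 km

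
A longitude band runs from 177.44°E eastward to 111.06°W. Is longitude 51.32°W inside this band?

Band width going east from +177.44° to -111.06°: ((-111.06 − 177.44) mod 360) = 71.50°.
Offset of -51.32° east of the west edge: ((-51.32 − 177.44) mod 360) = 131.24°.
131.24° > 71.50° ⇒ outside.

No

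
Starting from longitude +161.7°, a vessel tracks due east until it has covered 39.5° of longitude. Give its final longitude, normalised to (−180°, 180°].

Start at +161.7°; shift +39.5° → +201.2°.
+201.2° lies outside (−180°, 180°]; subtract 360° → -158.8°.

-158.8°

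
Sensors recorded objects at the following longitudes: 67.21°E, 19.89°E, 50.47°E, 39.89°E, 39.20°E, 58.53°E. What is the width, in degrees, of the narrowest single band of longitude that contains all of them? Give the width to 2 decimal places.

Sort the longitudes: +19.89°, +39.20°, +39.89°, +50.47°, +58.53°, +67.21°.
Eastward gaps between consecutive values (wrapping around): 19.31°, 0.69°, 10.58°, 8.06°, 8.68°, 312.68°.
Largest gap = 312.68° ⇒ minimal covering band is its complement: 360° − 312.68° = 47.32°.
Band runs from +19.89° eastward to +67.21°.

47.32°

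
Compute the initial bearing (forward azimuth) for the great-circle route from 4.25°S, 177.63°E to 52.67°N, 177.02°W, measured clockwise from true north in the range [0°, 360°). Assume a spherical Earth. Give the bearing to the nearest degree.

4°

Δλ = -177.02 − 177.63 = -354.65°; wrapped into (−180°, 180°]: 5.35°.
θ = atan2( sin Δλ · cos φ₂ , cos φ₁ · sin φ₂ − sin φ₁ · cos φ₂ · cos Δλ )
  = atan2(0.05654, 0.83771) = 3.861° → normalised to [0°, 360°): 3.861°.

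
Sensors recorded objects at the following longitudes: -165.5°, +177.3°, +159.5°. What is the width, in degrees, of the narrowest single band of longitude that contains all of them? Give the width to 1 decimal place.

35.0°

Sort the longitudes: -165.5°, +159.5°, +177.3°.
Eastward gaps between consecutive values (wrapping around): 325.0°, 17.8°, 17.2°.
Largest gap = 325.0° ⇒ minimal covering band is its complement: 360° − 325.0° = 35.0°.
Band runs from +159.5° eastward to -165.5°, crossing the antimeridian.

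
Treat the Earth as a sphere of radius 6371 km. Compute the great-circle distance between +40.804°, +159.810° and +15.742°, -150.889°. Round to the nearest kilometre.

Δλ = -150.889 − 159.810 = -310.699°; wrapped into (−180°, 180°]: 49.301°.
Δφ = 15.742 − 40.804 = -25.062°.
a = sin²(Δφ/2) + cos φ₁ · cos φ₂ · sin²(Δλ/2) = 0.173813.
c = 2·atan2(√a, √(1−a)) = 0.86008 rad → d = 6371·c ≈ 5479.60 km.

5480 km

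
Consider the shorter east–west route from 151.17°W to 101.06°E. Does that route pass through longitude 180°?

Naïve |101.06 − -151.17| = 252.23° > 180°, so the shorter arc goes the other way round — across 180°.
Signed shortest Δλ = ((101.06 − -151.17 + 180) mod 360) − 180 = -107.77°.
Going west by 107.77° from -151.17° passes through 180° before reaching +101.06°.

Yes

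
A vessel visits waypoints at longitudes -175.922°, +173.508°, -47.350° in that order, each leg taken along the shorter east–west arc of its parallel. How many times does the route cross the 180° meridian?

2

Leg 1: -175.922° → +173.508°, shortest Δλ = -10.57° (west) — crosses 180°.
Leg 2: +173.508° → -47.350°, shortest Δλ = 139.142° (east) — crosses 180°.
Total crossings: 2.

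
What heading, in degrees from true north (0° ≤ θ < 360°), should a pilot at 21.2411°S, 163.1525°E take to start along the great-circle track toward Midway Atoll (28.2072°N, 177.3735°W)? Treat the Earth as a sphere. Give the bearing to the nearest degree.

Δλ = -177.3735 − 163.1525 = -340.5260°; wrapped into (−180°, 180°]: 19.4740°.
θ = atan2( sin Δλ · cos φ₂ , cos φ₁ · sin φ₂ − sin φ₁ · cos φ₂ · cos Δλ )
  = atan2(0.29379, 0.74156) = 21.612° → normalised to [0°, 360°): 21.612°.

22°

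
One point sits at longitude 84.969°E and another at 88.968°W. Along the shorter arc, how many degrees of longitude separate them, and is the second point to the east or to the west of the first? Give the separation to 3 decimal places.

Raw difference: -88.968 − 84.969 = -173.937°.
Normalise into (−180°, 180°]: -173.937° stays -173.937°.
Negative ⇒ the second point lies to the west; separation 173.937°.

173.937° west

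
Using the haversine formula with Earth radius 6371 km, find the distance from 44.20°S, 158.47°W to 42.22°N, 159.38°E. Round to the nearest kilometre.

Δλ = 159.38 − -158.47 = 317.85°; wrapped into (−180°, 180°]: -42.15°.
Δφ = 42.22 − -44.20 = 86.42°.
a = sin²(Δφ/2) + cos φ₁ · cos φ₂ · sin²(Δλ/2) = 0.537430.
c = 2·atan2(√a, √(1−a)) = 1.64573 rad → d = 6371·c ≈ 10484.92 km.

10485 km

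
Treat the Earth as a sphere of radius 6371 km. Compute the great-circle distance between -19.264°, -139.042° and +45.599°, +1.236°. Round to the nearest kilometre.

15351 km

Δλ = 1.236 − -139.042 = 140.278°.
Δφ = 45.599 − -19.264 = 64.863°.
a = sin²(Δφ/2) + cos φ₁ · cos φ₂ · sin²(Δλ/2) = 0.871871.
c = 2·atan2(√a, √(1−a)) = 2.40945 rad → d = 6371·c ≈ 15350.59 km.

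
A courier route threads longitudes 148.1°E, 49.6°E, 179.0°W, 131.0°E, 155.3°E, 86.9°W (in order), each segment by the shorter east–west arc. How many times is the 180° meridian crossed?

3

Leg 1: +148.1° → +49.6°, shortest Δλ = -98.5° (west) — does not cross 180°.
Leg 2: +49.6° → -179.0°, shortest Δλ = 131.4° (east) — crosses 180°.
Leg 3: -179.0° → +131.0°, shortest Δλ = -50.0° (west) — crosses 180°.
Leg 4: +131.0° → +155.3°, shortest Δλ = 24.3° (east) — does not cross 180°.
Leg 5: +155.3° → -86.9°, shortest Δλ = 117.8° (east) — crosses 180°.
Total crossings: 3.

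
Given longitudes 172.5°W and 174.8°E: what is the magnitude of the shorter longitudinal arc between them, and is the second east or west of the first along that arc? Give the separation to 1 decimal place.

Raw difference: 174.8 − -172.5 = 347.3°.
Normalise into (−180°, 180°]: 347.3° − 360° = -12.7°.
Negative ⇒ the second point lies to the west; separation 12.7°.

12.7° west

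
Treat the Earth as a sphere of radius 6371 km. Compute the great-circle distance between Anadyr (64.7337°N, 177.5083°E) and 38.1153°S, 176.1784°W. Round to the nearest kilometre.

Δλ = -176.1784 − 177.5083 = -353.6867°; wrapped into (−180°, 180°]: 6.3133°.
Δφ = -38.1153 − 64.7337 = -102.8490°.
a = sin²(Δφ/2) + cos φ₁ · cos φ₂ · sin²(Δλ/2) = 0.612209.
c = 2·atan2(√a, √(1−a)) = 1.79714 rad → d = 6371·c ≈ 11449.60 km.

11450 km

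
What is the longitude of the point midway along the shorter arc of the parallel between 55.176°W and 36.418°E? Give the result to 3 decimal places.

9.379°W

Signed shortest Δλ from -55.176° to +36.418° is +91.594°.
Midpoint longitude = -55.176° + (+91.594°)/2 = -55.176° + 45.797° = -9.379°.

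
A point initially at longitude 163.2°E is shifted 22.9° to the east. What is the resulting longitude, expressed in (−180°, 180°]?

Start at +163.2°; shift +22.9° → +186.1°.
+186.1° lies outside (−180°, 180°]; subtract 360° → -173.9°.

173.9°W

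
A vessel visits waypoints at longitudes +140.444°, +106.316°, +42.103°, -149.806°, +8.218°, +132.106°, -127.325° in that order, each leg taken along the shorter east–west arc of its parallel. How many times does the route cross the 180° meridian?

Leg 1: +140.444° → +106.316°, shortest Δλ = -34.128° (west) — does not cross 180°.
Leg 2: +106.316° → +42.103°, shortest Δλ = -64.213° (west) — does not cross 180°.
Leg 3: +42.103° → -149.806°, shortest Δλ = 168.091° (east) — crosses 180°.
Leg 4: -149.806° → +8.218°, shortest Δλ = 158.024° (east) — does not cross 180°.
Leg 5: +8.218° → +132.106°, shortest Δλ = 123.888° (east) — does not cross 180°.
Leg 6: +132.106° → -127.325°, shortest Δλ = 100.569° (east) — crosses 180°.
Total crossings: 2.

2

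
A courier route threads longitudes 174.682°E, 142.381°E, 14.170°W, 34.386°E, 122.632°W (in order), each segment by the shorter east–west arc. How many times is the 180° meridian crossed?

Leg 1: +174.682° → +142.381°, shortest Δλ = -32.301° (west) — does not cross 180°.
Leg 2: +142.381° → -14.170°, shortest Δλ = -156.551° (west) — does not cross 180°.
Leg 3: -14.170° → +34.386°, shortest Δλ = 48.556° (east) — does not cross 180°.
Leg 4: +34.386° → -122.632°, shortest Δλ = -157.018° (west) — does not cross 180°.
Total crossings: 0.

0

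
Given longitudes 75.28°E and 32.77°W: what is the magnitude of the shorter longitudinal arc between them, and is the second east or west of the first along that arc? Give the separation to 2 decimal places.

108.05° west

Raw difference: -32.77 − 75.28 = -108.05°.
Normalise into (−180°, 180°]: -108.05° stays -108.05°.
Negative ⇒ the second point lies to the west; separation 108.05°.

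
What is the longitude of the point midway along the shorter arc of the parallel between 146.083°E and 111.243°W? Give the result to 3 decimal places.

Signed shortest Δλ from +146.083° to -111.243° is +102.674°.
Midpoint longitude = +146.083° + (+102.674°)/2 = +146.083° + 51.337° = +197.420°.
Normalise into (−180°, 180°]: -162.580°.
(The naïve average (+146.083 + -111.243)/2 = 17.42° is on the wrong side of the globe.)

162.580°W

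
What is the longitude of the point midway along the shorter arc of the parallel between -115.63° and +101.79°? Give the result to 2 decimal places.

+173.08°

Signed shortest Δλ from -115.63° to +101.79° is -142.58°.
Midpoint longitude = -115.63° + (-142.58°)/2 = -115.63° − 71.29° = -186.92°.
Normalise into (−180°, 180°]: +173.08°.
(The naïve average (-115.63 + +101.79)/2 = -6.92° is on the wrong side of the globe.)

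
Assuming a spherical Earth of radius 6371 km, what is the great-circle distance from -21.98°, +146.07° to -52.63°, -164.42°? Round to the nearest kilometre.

5390 km

Δλ = -164.42 − 146.07 = -310.49°; wrapped into (−180°, 180°]: 49.51°.
Δφ = -52.63 − -21.98 = -30.65°.
a = sin²(Δφ/2) + cos φ₁ · cos φ₂ · sin²(Δλ/2) = 0.168541.
c = 2·atan2(√a, √(1−a)) = 0.84609 rad → d = 6371·c ≈ 5390.43 km.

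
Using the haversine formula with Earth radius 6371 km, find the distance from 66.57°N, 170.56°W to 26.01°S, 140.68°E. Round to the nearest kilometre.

Δλ = 140.68 − -170.56 = 311.24°; wrapped into (−180°, 180°]: -48.76°.
Δφ = -26.01 − 66.57 = -92.58°.
a = sin²(Δφ/2) + cos φ₁ · cos φ₂ · sin²(Δλ/2) = 0.583398.
c = 2·atan2(√a, √(1−a)) = 1.73838 rad → d = 6371·c ≈ 11075.19 km.

11075 km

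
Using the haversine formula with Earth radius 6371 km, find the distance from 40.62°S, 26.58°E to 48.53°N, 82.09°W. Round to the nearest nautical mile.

7832 nmi

Δλ = -82.09 − 26.58 = -108.67°.
Δφ = 48.53 − -40.62 = 89.15°.
a = sin²(Δφ/2) + cos φ₁ · cos φ₂ · sin²(Δλ/2) = 0.824368.
c = 2·atan2(√a, √(1−a)) = 2.27672 rad → d = 6371·c ≈ 14504.97 km ≈ 7832.06 nmi.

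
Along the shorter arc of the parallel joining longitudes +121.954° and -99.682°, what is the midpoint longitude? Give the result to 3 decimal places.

-168.864°

Signed shortest Δλ from +121.954° to -99.682° is +138.364°.
Midpoint longitude = +121.954° + (+138.364°)/2 = +121.954° + 69.182° = +191.136°.
Normalise into (−180°, 180°]: -168.864°.
(The naïve average (+121.954 + -99.682)/2 = 11.136° is on the wrong side of the globe.)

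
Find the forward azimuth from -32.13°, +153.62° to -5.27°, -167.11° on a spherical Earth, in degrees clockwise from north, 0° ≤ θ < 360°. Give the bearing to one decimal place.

Δλ = -167.11 − 153.62 = -320.73°; wrapped into (−180°, 180°]: 39.27°.
θ = atan2( sin Δλ · cos φ₂ , cos φ₁ · sin φ₂ − sin φ₁ · cos φ₂ · cos Δλ )
  = atan2(0.63030, 0.33221) = 62.207° → normalised to [0°, 360°): 62.207°.

62.2°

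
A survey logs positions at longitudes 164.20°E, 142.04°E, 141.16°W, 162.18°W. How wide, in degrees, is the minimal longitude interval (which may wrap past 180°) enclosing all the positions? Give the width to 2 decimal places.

Sort the longitudes: -162.18°, -141.16°, +142.04°, +164.20°.
Eastward gaps between consecutive values (wrapping around): 21.02°, 283.20°, 22.16°, 33.62°.
Largest gap = 283.20° ⇒ minimal covering band is its complement: 360° − 283.20° = 76.80°.
Band runs from +142.04° eastward to -141.16°, crossing the antimeridian.

76.80°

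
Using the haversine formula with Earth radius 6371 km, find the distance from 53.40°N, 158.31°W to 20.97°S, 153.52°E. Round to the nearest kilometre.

Δλ = 153.52 − -158.31 = 311.83°; wrapped into (−180°, 180°]: -48.17°.
Δφ = -20.97 − 53.40 = -74.37°.
a = sin²(Δφ/2) + cos φ₁ · cos φ₂ · sin²(Δλ/2) = 0.458006.
c = 2·atan2(√a, √(1−a)) = 1.48671 rad → d = 6371·c ≈ 9471.82 km.

9472 km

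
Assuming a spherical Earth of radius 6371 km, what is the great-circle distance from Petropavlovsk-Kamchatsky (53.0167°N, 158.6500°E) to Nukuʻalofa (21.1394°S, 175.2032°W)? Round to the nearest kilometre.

Δλ = -175.2032 − 158.6500 = -333.8532°; wrapped into (−180°, 180°]: 26.1468°.
Δφ = -21.1394 − 53.0167 = -74.1561°.
a = sin²(Δφ/2) + cos φ₁ · cos φ₂ · sin²(Δλ/2) = 0.392201.
c = 2·atan2(√a, √(1−a)) = 1.35349 rad → d = 6371·c ≈ 8623.09 km.

8623 km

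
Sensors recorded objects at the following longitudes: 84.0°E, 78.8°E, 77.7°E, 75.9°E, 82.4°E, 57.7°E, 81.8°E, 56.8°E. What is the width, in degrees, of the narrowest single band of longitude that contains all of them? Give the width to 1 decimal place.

27.2°

Sort the longitudes: +56.8°, +57.7°, +75.9°, +77.7°, +78.8°, +81.8°, +82.4°, +84.0°.
Eastward gaps between consecutive values (wrapping around): 0.9°, 18.2°, 1.8°, 1.1°, 3.0°, 0.6°, 1.6°, 332.8°.
Largest gap = 332.8° ⇒ minimal covering band is its complement: 360° − 332.8° = 27.2°.
Band runs from +56.8° eastward to +84.0°.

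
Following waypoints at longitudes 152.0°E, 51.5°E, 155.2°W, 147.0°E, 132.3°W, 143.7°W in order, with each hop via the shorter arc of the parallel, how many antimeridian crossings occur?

3

Leg 1: +152.0° → +51.5°, shortest Δλ = -100.5° (west) — does not cross 180°.
Leg 2: +51.5° → -155.2°, shortest Δλ = 153.3° (east) — crosses 180°.
Leg 3: -155.2° → +147.0°, shortest Δλ = -57.8° (west) — crosses 180°.
Leg 4: +147.0° → -132.3°, shortest Δλ = 80.7° (east) — crosses 180°.
Leg 5: -132.3° → -143.7°, shortest Δλ = -11.4° (west) — does not cross 180°.
Total crossings: 3.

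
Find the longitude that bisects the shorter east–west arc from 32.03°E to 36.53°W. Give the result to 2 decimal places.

Signed shortest Δλ from +32.03° to -36.53° is -68.56°.
Midpoint longitude = +32.03° + (-68.56°)/2 = +32.03° − 34.28° = -2.25°.

2.25°W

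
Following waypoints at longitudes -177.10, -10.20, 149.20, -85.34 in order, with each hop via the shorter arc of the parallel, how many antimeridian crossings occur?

1

Leg 1: -177.10° → -10.20°, shortest Δλ = 166.9° (east) — does not cross 180°.
Leg 2: -10.20° → +149.20°, shortest Δλ = 159.4° (east) — does not cross 180°.
Leg 3: +149.20° → -85.34°, shortest Δλ = 125.46° (east) — crosses 180°.
Total crossings: 1.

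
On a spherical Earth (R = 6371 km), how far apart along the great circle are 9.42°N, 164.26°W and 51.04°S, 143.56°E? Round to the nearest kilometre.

Δλ = 143.56 − -164.26 = 307.82°; wrapped into (−180°, 180°]: -52.18°.
Δφ = -51.04 − 9.42 = -60.46°.
a = sin²(Δφ/2) + cos φ₁ · cos φ₂ · sin²(Δλ/2) = 0.373456.
c = 2·atan2(√a, √(1−a)) = 1.31492 rad → d = 6371·c ≈ 8377.38 km.

8377 km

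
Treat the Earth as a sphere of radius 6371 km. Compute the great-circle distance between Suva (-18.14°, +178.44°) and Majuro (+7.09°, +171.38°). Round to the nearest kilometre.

2910 km

Δλ = 171.38 − 178.44 = -7.06°.
Δφ = 7.09 − -18.14 = 25.23°.
a = sin²(Δφ/2) + cos φ₁ · cos φ₂ · sin²(Δλ/2) = 0.051273.
c = 2·atan2(√a, √(1−a)) = 0.45683 rad → d = 6371·c ≈ 2910.48 km.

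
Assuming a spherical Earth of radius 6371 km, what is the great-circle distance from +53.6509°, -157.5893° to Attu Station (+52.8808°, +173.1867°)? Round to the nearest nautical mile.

Δλ = 173.1867 − -157.5893 = 330.7760°; wrapped into (−180°, 180°]: -29.2240°.
Δφ = 52.8808 − 53.6509 = -0.7701°.
a = sin²(Δφ/2) + cos φ₁ · cos φ₂ · sin²(Δλ/2) = 0.022808.
c = 2·atan2(√a, √(1−a)) = 0.30321 rad → d = 6371·c ≈ 1931.75 km ≈ 1043.06 nmi.

1043 nmi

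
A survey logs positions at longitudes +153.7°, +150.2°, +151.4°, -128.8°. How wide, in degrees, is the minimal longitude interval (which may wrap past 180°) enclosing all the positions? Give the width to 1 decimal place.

81.0°

Sort the longitudes: -128.8°, +150.2°, +151.4°, +153.7°.
Eastward gaps between consecutive values (wrapping around): 279.0°, 1.2°, 2.3°, 77.5°.
Largest gap = 279.0° ⇒ minimal covering band is its complement: 360° − 279.0° = 81.0°.
Band runs from +150.2° eastward to -128.8°, crossing the antimeridian.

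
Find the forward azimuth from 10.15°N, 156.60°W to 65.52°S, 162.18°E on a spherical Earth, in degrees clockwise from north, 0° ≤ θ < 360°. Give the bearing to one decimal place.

Δλ = 162.18 − -156.60 = 318.78°; wrapped into (−180°, 180°]: -41.22°.
θ = atan2( sin Δλ · cos φ₂ , cos φ₁ · sin φ₂ − sin φ₁ · cos φ₂ · cos Δλ )
  = atan2(-0.27305, -0.95079) = -163.977° → normalised to [0°, 360°): 196.023°.

196.0°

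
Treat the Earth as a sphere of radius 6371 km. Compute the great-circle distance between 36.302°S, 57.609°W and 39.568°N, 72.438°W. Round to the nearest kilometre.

Δλ = -72.438 − -57.609 = -14.829°.
Δφ = 39.568 − -36.302 = 75.870°.
a = sin²(Δφ/2) + cos φ₁ · cos φ₂ · sin²(Δλ/2) = 0.388284.
c = 2·atan2(√a, √(1−a)) = 1.34546 rad → d = 6371·c ≈ 8571.94 km.

8572 km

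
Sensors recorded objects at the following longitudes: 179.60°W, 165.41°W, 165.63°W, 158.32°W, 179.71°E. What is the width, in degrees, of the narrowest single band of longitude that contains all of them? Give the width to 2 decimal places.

21.97°

Sort the longitudes: -179.60°, -165.63°, -165.41°, -158.32°, +179.71°.
Eastward gaps between consecutive values (wrapping around): 13.97°, 0.22°, 7.09°, 338.03°, 0.69°.
Largest gap = 338.03° ⇒ minimal covering band is its complement: 360° − 338.03° = 21.97°.
Band runs from +179.71° eastward to -158.32°, crossing the antimeridian.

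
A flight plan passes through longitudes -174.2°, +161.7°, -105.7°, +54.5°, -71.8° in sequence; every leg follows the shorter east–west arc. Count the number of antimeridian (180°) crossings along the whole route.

Leg 1: -174.2° → +161.7°, shortest Δλ = -24.1° (west) — crosses 180°.
Leg 2: +161.7° → -105.7°, shortest Δλ = 92.6° (east) — crosses 180°.
Leg 3: -105.7° → +54.5°, shortest Δλ = 160.2° (east) — does not cross 180°.
Leg 4: +54.5° → -71.8°, shortest Δλ = -126.3° (west) — does not cross 180°.
Total crossings: 2.

2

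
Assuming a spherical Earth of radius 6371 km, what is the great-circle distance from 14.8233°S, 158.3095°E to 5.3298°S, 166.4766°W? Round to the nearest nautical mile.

Δλ = -166.4766 − 158.3095 = -324.7861°; wrapped into (−180°, 180°]: 35.2139°.
Δφ = -5.3298 − -14.8233 = 9.4935°.
a = sin²(Δφ/2) + cos φ₁ · cos φ₂ · sin²(Δλ/2) = 0.094918.
c = 2·atan2(√a, √(1−a)) = 0.62636 rad → d = 6371·c ≈ 3990.56 km ≈ 2154.73 nmi.

2155 nmi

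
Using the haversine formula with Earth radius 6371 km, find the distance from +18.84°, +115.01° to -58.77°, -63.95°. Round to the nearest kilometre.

15574 km

Δλ = -63.95 − 115.01 = -178.96°.
Δφ = -58.77 − 18.84 = -77.61°.
a = sin²(Δφ/2) + cos φ₁ · cos φ₂ · sin²(Δλ/2) = 0.883374.
c = 2·atan2(√a, √(1−a)) = 2.44456 rad → d = 6371·c ≈ 15574.27 km.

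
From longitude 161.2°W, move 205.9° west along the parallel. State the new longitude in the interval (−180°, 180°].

7.1°W

Start at -161.2°; shift −205.9° → -367.1°.
-367.1° lies outside (−180°, 180°]; add 360° → -7.1°.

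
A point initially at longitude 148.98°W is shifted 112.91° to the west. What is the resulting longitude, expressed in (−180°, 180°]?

Start at -148.98°; shift −112.91° → -261.89°.
-261.89° lies outside (−180°, 180°]; add 360° → +98.11°.

98.11°E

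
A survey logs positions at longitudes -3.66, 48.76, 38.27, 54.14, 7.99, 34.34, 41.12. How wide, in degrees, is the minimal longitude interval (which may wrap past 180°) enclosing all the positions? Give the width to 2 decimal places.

57.80°

Sort the longitudes: -3.66°, +7.99°, +34.34°, +38.27°, +41.12°, +48.76°, +54.14°.
Eastward gaps between consecutive values (wrapping around): 11.65°, 26.35°, 3.93°, 2.85°, 7.64°, 5.38°, 302.20°.
Largest gap = 302.20° ⇒ minimal covering band is its complement: 360° − 302.20° = 57.80°.
Band runs from -3.66° eastward to +54.14°.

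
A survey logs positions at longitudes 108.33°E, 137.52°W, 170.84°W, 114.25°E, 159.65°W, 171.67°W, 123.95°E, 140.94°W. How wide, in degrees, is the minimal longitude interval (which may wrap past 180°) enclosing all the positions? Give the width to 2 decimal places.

114.15°

Sort the longitudes: -171.67°, -170.84°, -159.65°, -140.94°, -137.52°, +108.33°, +114.25°, +123.95°.
Eastward gaps between consecutive values (wrapping around): 0.83°, 11.19°, 18.71°, 3.42°, 245.85°, 5.92°, 9.70°, 64.38°.
Largest gap = 245.85° ⇒ minimal covering band is its complement: 360° − 245.85° = 114.15°.
Band runs from +108.33° eastward to -137.52°, crossing the antimeridian.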